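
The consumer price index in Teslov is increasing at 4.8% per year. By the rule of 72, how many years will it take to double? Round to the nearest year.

Doubling time ≈ 72 / 4.8 = 15.00 years.

roughly 15 years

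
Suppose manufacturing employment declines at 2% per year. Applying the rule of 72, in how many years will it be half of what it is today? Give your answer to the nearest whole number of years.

The rule works in reverse for decay: 72/2 ≈ 36.00 years to halve.

approximately 36 years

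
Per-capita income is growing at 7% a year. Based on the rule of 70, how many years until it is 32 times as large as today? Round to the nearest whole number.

At 7% it doubles every 70/7 ≈ 10.00 years.
Getting to 32× needs 5 doublings: 5 × 10.00 ≈ 50 years.

approximately 50 years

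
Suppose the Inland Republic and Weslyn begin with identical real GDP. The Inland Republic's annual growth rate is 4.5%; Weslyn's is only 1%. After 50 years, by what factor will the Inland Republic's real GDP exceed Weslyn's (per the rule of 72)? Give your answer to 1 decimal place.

Only the 3.5-point difference matters.
72/3.5 ≈ 20.57 years per doubling of the ratio; 50 years gives 2.43 doublings, so ≈ 5.4×.

approximately 5.4 times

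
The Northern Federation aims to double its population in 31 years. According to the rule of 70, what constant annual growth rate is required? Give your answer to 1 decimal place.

70 / 31 ≈ 2.26, so about 2.3% annually.

around 2.3% annually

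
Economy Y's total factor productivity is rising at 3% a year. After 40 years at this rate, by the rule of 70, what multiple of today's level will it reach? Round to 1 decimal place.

≈ 3.3 times

Doubles every ≈ 23.33 years (70/3).
40 years is 1.71 doublings; 2^1.71 ≈ 3.3×.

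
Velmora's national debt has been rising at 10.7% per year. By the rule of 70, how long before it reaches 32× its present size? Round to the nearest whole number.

roughly 33 years

Doubling time ≈ 70/10.7 = 6.54 years.
32 = 2^5, so 5 doublings → 33 years.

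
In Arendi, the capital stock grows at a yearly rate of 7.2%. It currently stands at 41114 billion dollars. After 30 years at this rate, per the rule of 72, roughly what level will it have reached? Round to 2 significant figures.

It doubles every 72/7.2 ≈ 10.00 years, so 30 years is 3.00 doublings.
2^3.00 ≈ 8.00; 41114 × 8.00 ≈ 330000 billion dollars.

roughly 330000 billion dollars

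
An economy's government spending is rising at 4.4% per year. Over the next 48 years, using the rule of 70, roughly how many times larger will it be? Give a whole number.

8 times

Doubling time ≈ 70/4.4 = 15.91 years.
48/15.91 ≈ 3 doublings, so about 2^3 = 8×.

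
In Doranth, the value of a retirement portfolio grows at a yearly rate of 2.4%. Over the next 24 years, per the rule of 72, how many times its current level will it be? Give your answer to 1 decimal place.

Doubling time ≈ 72/2.4 = 30.00 years.
24 years / 30.00 ≈ 0.80 doublings → factor 2^0.80 ≈ 1.7.

around 1.7 times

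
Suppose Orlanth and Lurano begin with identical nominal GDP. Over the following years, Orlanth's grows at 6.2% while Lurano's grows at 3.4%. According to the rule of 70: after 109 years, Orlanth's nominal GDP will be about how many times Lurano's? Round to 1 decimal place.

Rate gap = 6.2% − 3.4% = 2.8 points.
The ratio doubles every 70/2.8 ≈ 25.00 years.
109/25.00 ≈ 4.36 doublings → ratio ≈ 2^4.36 ≈ 20.5.

approximately 20.5 times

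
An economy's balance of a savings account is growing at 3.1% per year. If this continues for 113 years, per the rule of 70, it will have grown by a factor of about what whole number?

Doubling time ≈ 70/3.1 = 22.58 years.
113/22.58 ≈ 5 doublings, so about 2^5 = 32×.

≈ 32 times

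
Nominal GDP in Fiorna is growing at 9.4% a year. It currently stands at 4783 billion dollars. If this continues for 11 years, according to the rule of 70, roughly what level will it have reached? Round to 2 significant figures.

It doubles every 70/9.4 ≈ 7.45 years, so 11 years is 1.48 doublings.
2^1.48 ≈ 2.79; 4783 × 2.79 ≈ 13000 billion dollars.

around 13000 billion dollars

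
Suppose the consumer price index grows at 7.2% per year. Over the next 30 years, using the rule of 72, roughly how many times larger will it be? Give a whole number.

8 times

Doubling time ≈ 72/7.2 = 10.00 years.
30/10.00 ≈ 3 doublings, so about 2^3 = 8×.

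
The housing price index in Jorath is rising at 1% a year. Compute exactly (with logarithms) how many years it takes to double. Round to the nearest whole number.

t = ln(2) / ln(1 + 0.01) = 0.6931 / 0.009950 ≈ 69.66.
≈ 70 years.

70 years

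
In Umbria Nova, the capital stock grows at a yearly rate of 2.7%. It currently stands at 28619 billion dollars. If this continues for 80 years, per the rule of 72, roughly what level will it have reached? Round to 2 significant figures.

about 230000 billion dollars

Doubling time ≈ 72/2.7 = 26.67 years.
80 years is 80/26.67 ≈ 3.00 doublings, a factor of 2^3.00 ≈ 8.00.
28619 × 8.00 ≈ 230000 billion dollars.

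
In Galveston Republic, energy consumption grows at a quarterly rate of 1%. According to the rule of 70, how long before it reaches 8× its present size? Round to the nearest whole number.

≈ 210 quarters

Doubling time ≈ 70/1 = 70.00 quarters.
8× is 3 doublings, so 3 × 70.00 ≈ 210 quarters.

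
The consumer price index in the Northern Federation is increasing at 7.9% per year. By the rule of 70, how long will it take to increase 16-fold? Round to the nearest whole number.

35 years

Doubling time ≈ 70/7.9 = 8.86 years.
Getting to 16× needs 4 doublings: 4 × 8.86 ≈ 35 years.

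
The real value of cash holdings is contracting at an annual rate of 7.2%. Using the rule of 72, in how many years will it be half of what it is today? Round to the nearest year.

The rule works in reverse for decay: 72/7.2 ≈ 10.00 years to halve.

roughly 10 years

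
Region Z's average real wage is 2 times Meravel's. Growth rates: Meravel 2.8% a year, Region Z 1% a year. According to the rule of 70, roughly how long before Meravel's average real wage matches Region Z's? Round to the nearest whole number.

roughly 39 years

The growth-rate gap is 2.8% − 1% = 1.8 percentage points.
So the ratio between them halves every 70/1.8 ≈ 38.89 years.
A 2 times gap closes after 1 halving: 1 × 38.89 ≈ 39 years.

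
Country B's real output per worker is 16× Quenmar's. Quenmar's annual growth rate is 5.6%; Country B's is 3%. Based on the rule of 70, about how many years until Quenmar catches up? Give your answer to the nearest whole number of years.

What matters is the difference: 2.6 pp.
Rule of 70 on the gap: the ratio halves every 70/2.6 ≈ 26.92 years.
A 16× gap closes after 4 halvings: 4 × 26.92 ≈ 108 years.

108 years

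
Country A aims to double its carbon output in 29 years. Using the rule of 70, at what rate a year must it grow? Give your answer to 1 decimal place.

about 2.4%

70 / 29 ≈ 2.41, so about 2.4% a year.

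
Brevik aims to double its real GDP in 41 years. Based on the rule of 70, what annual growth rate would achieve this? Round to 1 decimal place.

70 / 41 ≈ 1.71, so about 1.7% a year.

1.7%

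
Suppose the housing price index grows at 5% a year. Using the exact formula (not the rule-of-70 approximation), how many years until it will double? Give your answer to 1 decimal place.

14.2 years

t = ln(2) / ln(1 + 0.05) = 0.6931 / 0.048790 ≈ 14.21.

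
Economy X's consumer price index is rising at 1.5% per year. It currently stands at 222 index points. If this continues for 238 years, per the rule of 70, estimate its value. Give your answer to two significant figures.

It doubles every 70/1.5 ≈ 46.67 years, so 238 years is 5.10 doublings.
2^5.10 ≈ 34.30; 222 × 34.30 ≈ 7600 index points.

approximately 7600 index points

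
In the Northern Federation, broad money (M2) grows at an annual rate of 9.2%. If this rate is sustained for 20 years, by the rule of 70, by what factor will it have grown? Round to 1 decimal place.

roughly 6.2 times

Doubling time ≈ 70/9.2 = 7.61 years.
20 years / 7.61 ≈ 2.63 doublings → factor 2^2.63 ≈ 6.2.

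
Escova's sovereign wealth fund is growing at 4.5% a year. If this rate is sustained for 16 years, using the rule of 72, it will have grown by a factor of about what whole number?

approximately 2 times

72/4.5 ≈ 16.00 years per doubling.
16 years fits 1 doubling: 2^1 = 2.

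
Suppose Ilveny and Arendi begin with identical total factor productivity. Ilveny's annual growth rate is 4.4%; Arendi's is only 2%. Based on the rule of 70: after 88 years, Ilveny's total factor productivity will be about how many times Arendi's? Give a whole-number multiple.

Ilveny pulls ahead at 2.4 pp per year, so the ratio doubles every 70/2.4 ≈ 29.17 years.
In 88 years that's 3.02 doublings: 2^3.02 ≈ 8.

about 8 times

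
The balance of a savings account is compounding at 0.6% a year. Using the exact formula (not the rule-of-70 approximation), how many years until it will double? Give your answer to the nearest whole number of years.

t = ln(2) / ln(1 + 0.006) = 0.6931 / 0.005982 ≈ 115.86.
≈ 116 years.

116 years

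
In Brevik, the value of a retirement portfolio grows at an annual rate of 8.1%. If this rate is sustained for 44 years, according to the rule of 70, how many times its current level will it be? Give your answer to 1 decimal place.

34.1 times

Doubling time ≈ 70/8.1 = 8.64 years.
44 years / 8.64 ≈ 5.09 doublings → factor 2^5.09 ≈ 34.1.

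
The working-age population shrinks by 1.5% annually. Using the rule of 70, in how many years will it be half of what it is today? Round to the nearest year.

approximately 47 years

The rule works in reverse for decay: 70/1.5 ≈ 46.67 years to halve.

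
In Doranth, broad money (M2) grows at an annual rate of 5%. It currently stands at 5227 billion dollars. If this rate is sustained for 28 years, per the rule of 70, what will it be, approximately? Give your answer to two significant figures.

roughly 21000 billion dollars

Doubling time ≈ 70/5 = 14.00 years.
28 years is 28/14.00 ≈ 2.00 doublings, a factor of 2^2.00 ≈ 4.00.
5227 × 4.00 ≈ 21000 billion dollars.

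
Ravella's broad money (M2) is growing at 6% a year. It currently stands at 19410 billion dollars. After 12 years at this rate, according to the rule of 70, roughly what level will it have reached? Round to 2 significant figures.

40000 billion dollars

It doubles every 70/6 ≈ 11.67 years, so 12 years is 1.03 doublings.
2^1.03 ≈ 2.04; 19410 × 2.04 ≈ 40000 billion dollars.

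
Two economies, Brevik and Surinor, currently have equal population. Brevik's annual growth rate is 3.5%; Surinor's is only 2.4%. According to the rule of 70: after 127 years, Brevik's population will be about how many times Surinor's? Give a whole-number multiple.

roughly 4 times

Brevik pulls ahead at 1.1 pp per year, so the ratio doubles every 70/1.1 ≈ 63.64 years.
In 127 years that's 2.00 doublings: 2^2.00 ≈ 4.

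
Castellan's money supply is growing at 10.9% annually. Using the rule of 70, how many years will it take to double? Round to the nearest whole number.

Doubling time ≈ 70 / 10.9 = 6.42 years.

roughly 6 years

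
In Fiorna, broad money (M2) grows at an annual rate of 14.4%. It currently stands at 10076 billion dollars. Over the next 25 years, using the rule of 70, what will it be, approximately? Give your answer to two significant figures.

around 360000 billion dollars

It doubles every 70/14.4 ≈ 4.86 years, so 25 years is 5.14 doublings.
2^5.14 ≈ 35.26; 10076 × 35.26 ≈ 360000 billion dollars.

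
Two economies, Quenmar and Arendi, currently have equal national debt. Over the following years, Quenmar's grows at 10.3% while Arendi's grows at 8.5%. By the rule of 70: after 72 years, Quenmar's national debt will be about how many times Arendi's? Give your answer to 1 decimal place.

about 3.6 times

Rate gap = 10.3% − 8.5% = 1.8 points.
The ratio doubles every 70/1.8 ≈ 38.89 years.
72/38.89 ≈ 1.85 doublings → ratio ≈ 2^1.85 ≈ 3.6.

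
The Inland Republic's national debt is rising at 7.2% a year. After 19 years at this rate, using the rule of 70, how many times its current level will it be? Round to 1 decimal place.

roughly 3.9 times

Doubles every ≈ 9.72 years (70/7.2).
19 years is 1.95 doublings; 2^1.95 ≈ 3.9×.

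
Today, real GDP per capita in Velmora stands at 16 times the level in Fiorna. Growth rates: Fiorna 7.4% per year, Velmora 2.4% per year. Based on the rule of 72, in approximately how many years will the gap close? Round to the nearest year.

Fiorna gains on Velmora at 7.4% − 2.4% = 5 points a year.
At that relative rate the gap halves every 72/5 ≈ 14.40 years.
A 16 times gap closes after 4 halvings: 4 × 14.40 ≈ 58 years.

≈ 58 years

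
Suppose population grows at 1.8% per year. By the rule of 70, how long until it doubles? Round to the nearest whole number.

39 years

At 1.8%, doubling takes about 70/1.8 = 38.89 years.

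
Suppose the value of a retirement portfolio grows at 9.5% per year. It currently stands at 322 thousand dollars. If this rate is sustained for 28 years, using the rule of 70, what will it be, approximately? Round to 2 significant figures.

Doubling time ≈ 70/9.5 = 7.37 years.
28 years is 28/7.37 ≈ 3.80 doublings, a factor of 2^3.80 ≈ 13.93.
322 × 13.93 ≈ 4500 thousand dollars.

around 4500 thousand dollars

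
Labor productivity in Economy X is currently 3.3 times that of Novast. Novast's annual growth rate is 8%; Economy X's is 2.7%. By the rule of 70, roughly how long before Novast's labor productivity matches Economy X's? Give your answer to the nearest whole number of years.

What matters is the difference: 5.3 pp.
Rule of 70 on the gap: the ratio halves every 70/5.3 ≈ 13.21 years.
A 3.3 times gap takes log₂(3.3) ≈ 1.72 halvings to close: 1.72 × 13.21 ≈ 23 years.

about 23 years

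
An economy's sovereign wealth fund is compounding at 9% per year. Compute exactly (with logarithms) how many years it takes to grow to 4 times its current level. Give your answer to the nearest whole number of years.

t = ln(4) / ln(1 + 0.09) = 1.3863 / 0.086178 ≈ 16.09.
≈ 16 years.

16 years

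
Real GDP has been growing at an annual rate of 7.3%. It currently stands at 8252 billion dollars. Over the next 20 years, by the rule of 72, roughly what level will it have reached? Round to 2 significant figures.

Doubling time ≈ 72/7.3 = 9.86 years.
20 years is 20/9.86 ≈ 2.03 doublings, a factor of 2^2.03 ≈ 4.08.
8252 × 4.08 ≈ 34000 billion dollars.

approximately 34000 billion dollars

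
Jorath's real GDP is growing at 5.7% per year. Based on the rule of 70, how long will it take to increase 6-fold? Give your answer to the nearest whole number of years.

One doubling takes 70/5.7 = 12.28 years.
6× is log₂ 6 ≈ 2.58 doublings, so ≈ 2.58 × 12.28 = 32 years.

≈ 32 years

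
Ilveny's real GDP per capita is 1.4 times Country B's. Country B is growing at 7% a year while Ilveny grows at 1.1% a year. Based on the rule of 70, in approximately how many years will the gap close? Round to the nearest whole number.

about 6 years

Country B gains on Ilveny at 7% − 1.1% = 5.9 points a year.
At that relative rate the gap halves every 70/5.9 ≈ 11.86 years.
A 1.4 times gap takes log₂(1.4) ≈ 0.49 halvings to close: 0.49 × 11.86 ≈ 6 years.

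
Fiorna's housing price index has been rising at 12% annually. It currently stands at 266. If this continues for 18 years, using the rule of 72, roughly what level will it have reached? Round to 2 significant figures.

around 2100

It doubles every 72/12 ≈ 6.00 years, so 18 years is 3.00 doublings.
2^3.00 ≈ 8.00; 266 × 8.00 ≈ 2100.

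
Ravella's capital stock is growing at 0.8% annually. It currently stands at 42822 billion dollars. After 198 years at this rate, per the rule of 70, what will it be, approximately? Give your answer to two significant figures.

approximately 210000 billion dollars

It doubles every 70/0.8 ≈ 87.50 years, so 198 years is 2.26 doublings.
2^2.26 ≈ 4.79; 42822 × 4.79 ≈ 210000 billion dollars.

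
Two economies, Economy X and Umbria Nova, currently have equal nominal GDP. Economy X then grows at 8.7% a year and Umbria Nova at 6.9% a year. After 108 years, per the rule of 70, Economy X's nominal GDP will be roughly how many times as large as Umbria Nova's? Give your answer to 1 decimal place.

around 6.9 times

Only the 1.8-point difference matters.
70/1.8 ≈ 38.89 years per doubling of the ratio; 108 years gives 2.78 doublings, so ≈ 6.9×.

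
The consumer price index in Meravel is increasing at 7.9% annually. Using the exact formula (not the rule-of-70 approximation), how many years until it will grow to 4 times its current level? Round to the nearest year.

t = ln(4) / ln(1 + 0.079) = 1.3863 / 0.076035 ≈ 18.23.
≈ 18 years.

18 years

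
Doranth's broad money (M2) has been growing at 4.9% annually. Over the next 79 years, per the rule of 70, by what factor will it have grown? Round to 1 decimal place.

roughly 46.2 times

Doubles every ≈ 14.29 years (70/4.9).
79 years is 5.53 doublings; 2^5.53 ≈ 46.2×.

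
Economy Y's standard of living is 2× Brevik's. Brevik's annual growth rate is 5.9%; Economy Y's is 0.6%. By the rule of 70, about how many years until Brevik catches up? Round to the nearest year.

roughly 13 years

The growth-rate gap is 5.9% − 0.6% = 5.3 percentage points.
So the ratio between them halves every 70/5.3 ≈ 13.21 years.
A 2× gap closes after 1 halving: 1 × 13.21 ≈ 13 years.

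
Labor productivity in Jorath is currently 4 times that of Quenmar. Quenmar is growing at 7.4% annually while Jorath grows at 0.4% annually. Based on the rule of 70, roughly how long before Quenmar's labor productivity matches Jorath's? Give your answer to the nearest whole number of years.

≈ 20 years

What matters is the difference: 7 pp.
Rule of 70 on the gap: the ratio halves every 70/7 ≈ 10.00 years.
A 4 times gap closes after 2 halvings: 2 × 10.00 ≈ 20 years.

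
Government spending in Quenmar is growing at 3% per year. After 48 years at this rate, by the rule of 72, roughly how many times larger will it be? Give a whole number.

Doubling time ≈ 72/3 = 24.00 years.
48/24.00 ≈ 2 doublings, so about 2^2 = 4×.

roughly 4 times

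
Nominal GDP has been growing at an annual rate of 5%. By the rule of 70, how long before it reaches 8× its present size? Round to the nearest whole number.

One doubling takes 70/5 = 14.00 years.
8 = 2^3, so 3 doublings → 42 years.

about 42 years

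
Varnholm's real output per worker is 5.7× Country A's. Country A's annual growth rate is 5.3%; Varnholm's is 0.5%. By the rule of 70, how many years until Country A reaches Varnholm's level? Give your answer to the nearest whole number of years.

around 37 years

What matters is the difference: 4.8 pp.
Rule of 70 on the gap: the ratio halves every 70/4.8 ≈ 14.58 years.
A 5.7× gap takes log₂(5.7) ≈ 2.51 halvings to close: 2.51 × 14.58 ≈ 37 years.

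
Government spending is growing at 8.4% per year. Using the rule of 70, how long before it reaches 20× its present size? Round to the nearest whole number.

One doubling takes 70/8.4 = 8.33 years.
20× is log₂ 20 ≈ 4.32 doublings, so ≈ 4.32 × 8.33 = 36 years.

36 years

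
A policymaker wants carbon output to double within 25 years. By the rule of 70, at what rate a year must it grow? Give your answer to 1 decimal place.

70 / 25 ≈ 2.80, so about 2.8% a year.

around 2.8%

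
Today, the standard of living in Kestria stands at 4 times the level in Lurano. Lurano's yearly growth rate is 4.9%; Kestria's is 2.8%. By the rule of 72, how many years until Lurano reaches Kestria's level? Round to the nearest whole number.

What matters is the difference: 2.1 pp.
Rule of 72 on the gap: the ratio halves every 72/2.1 ≈ 34.29 years.
A 4 times gap closes after 2 halvings: 2 × 34.29 ≈ 69 years.

69 years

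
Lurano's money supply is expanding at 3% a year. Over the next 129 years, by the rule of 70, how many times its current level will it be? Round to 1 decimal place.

around 46.2 times

Doubling time ≈ 70/3 = 23.33 years.
129 years / 23.33 ≈ 5.53 doublings → factor 2^5.53 ≈ 46.2.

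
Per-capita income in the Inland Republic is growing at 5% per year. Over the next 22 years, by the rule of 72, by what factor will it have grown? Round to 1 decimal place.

Doubles every ≈ 14.40 years (72/5).
22 years is 1.53 doublings; 2^1.53 ≈ 2.9×.

around 2.9 times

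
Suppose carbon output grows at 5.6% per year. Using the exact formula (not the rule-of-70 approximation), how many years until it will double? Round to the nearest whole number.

13 years

t = ln(2) / ln(1 + 0.056) = 0.6931 / 0.054488 ≈ 12.72.
≈ 13 years.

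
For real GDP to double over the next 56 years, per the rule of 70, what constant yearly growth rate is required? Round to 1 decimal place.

roughly 1.3%

70 / 56 ≈ 1.25, so about 1.3% per year.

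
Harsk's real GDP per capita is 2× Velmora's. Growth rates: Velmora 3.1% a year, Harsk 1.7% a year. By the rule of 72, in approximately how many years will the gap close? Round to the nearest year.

approximately 51 years

Velmora gains on Harsk at 3.1% − 1.7% = 1.4 points a year.
At that relative rate the gap halves every 72/1.4 ≈ 51.43 years.
A 2× gap closes after 1 halving: 1 × 51.43 ≈ 51 years.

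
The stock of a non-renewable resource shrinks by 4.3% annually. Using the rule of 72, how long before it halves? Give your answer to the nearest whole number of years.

≈ 17 years

Falling at 4.3%, it halves about every 72/4.3 = 16.74 years.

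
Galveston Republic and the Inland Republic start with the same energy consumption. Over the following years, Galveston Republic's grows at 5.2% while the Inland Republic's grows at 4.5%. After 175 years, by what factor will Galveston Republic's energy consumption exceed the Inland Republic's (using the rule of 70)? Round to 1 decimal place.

roughly 3.4 times

Only the 0.7-point difference matters.
70/0.7 ≈ 100.00 years per doubling of the ratio; 175 years gives 1.75 doublings, so ≈ 3.4×.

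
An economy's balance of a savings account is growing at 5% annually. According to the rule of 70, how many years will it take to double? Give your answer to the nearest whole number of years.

Doubling time ≈ 70 / 5 = 14.00 years.

around 14 years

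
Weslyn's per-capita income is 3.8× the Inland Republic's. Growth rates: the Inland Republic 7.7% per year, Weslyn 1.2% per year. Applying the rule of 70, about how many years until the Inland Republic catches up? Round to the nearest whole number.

The growth-rate gap is 7.7% − 1.2% = 6.5 percentage points.
So the ratio between them halves every 70/6.5 ≈ 10.77 years.
A 3.8× gap takes log₂(3.8) ≈ 1.93 halvings to close: 1.93 × 10.77 ≈ 21 years.

about 21 years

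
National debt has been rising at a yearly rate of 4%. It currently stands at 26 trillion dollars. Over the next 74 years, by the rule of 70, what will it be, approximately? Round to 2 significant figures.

Doubling time ≈ 70/4 = 17.50 years.
74 years is 74/17.50 ≈ 4.23 doublings, a factor of 2^4.23 ≈ 18.77.
26 × 18.77 ≈ 490 trillion dollars.

around 490 trillion dollars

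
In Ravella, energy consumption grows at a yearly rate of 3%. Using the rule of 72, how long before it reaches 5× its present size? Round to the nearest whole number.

Doubling time ≈ 72/3 = 24.00 years.
Reaching 5× takes log₂(5) ≈ 2.32 doublings.
2.32 × 24.00 ≈ 56 years.

around 56 years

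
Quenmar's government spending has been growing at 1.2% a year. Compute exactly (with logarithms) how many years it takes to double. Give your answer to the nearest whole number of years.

58 years

t = ln(2) / ln(1 + 0.012) = 0.6931 / 0.011929 ≈ 58.10.
≈ 58 years.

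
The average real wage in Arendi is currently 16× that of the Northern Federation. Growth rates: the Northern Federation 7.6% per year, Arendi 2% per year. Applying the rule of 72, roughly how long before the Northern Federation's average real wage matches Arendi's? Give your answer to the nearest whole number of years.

approximately 51 years

The growth-rate gap is 7.6% − 2% = 5.6 percentage points.
So the ratio between them halves every 72/5.6 ≈ 12.86 years.
A 16× gap closes after 4 halvings: 4 × 12.86 ≈ 51 years.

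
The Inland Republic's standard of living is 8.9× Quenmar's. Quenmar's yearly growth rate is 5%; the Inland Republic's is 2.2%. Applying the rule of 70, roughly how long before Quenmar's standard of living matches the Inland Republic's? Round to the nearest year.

≈ 79 years

What matters is the difference: 2.8 pp.
Rule of 70 on the gap: the ratio halves every 70/2.8 ≈ 25.00 years.
An 8.9× gap takes log₂(8.9) ≈ 3.15 halvings to close: 3.15 × 25.00 ≈ 79 years.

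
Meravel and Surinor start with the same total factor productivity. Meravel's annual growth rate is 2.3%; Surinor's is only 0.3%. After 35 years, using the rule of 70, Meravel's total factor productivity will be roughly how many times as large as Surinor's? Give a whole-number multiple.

Meravel pulls ahead at 2 pp per year, so the ratio doubles every 70/2 ≈ 35.00 years.
In 35 years that's 1.00 doublings: 2^1.00 ≈ 2.

approximately 2 times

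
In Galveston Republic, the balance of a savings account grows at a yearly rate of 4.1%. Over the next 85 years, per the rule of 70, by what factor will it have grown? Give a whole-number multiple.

Doubling time ≈ 70/4.1 = 17.07 years.
85/17.07 ≈ 5 doublings, so about 2^5 = 32×.

roughly 32 times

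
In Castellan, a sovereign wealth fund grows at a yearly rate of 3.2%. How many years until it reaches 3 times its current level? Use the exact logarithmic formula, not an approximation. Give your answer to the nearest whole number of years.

t = ln(3) / ln(1 + 0.032) = 1.0986 / 0.031499 ≈ 34.88.
≈ 35 years.

35 years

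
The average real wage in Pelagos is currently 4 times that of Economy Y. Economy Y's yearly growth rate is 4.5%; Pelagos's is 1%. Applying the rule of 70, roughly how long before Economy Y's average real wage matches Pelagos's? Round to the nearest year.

40 years

The growth-rate gap is 4.5% − 1% = 3.5 percentage points.
So the ratio between them halves every 70/3.5 ≈ 20.00 years.
A 4 times gap closes after 2 halvings: 2 × 20.00 ≈ 40 years.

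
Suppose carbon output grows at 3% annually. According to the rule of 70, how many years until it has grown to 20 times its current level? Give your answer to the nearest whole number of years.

≈ 101 years

One doubling takes 70/3 = 23.33 years.
Reaching 20× takes log₂(20) ≈ 4.32 doublings.
4.32 × 23.33 ≈ 101 years.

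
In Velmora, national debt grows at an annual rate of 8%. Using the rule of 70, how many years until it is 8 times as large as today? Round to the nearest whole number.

At 8% it doubles every 70/8 ≈ 8.75 years.
8 = 2^3, so 3 doublings → 26 years.

roughly 26 years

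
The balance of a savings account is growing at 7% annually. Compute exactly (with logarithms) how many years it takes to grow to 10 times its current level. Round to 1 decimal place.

34.0 years

t = ln(10) / ln(1 + 0.07) = 2.3026 / 0.067659 ≈ 34.03.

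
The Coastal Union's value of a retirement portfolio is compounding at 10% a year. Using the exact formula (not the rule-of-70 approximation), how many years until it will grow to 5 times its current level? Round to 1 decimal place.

t = ln(5) / ln(1 + 0.1) = 1.6094 / 0.095310 ≈ 16.89.

16.9 years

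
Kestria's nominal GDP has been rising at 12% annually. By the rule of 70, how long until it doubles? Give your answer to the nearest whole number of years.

around 6 years

70/12 ≈ 5.83, so it doubles roughly every 6 years.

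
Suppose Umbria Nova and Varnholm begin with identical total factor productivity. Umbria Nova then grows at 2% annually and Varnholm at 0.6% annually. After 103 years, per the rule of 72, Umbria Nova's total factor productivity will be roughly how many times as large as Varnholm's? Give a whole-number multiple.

Umbria Nova pulls ahead at 1.4 pp per year, so the ratio doubles every 72/1.4 ≈ 51.43 years.
In 103 years that's 2.00 doublings: 2^2.00 ≈ 4.

about 4 times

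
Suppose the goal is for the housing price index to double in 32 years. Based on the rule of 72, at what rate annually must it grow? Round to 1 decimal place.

2.3%

72 / 32 ≈ 2.25, so about 2.3% annually.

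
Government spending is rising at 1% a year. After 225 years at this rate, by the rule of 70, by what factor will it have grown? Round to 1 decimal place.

approximately 9.3 times

Doubling time ≈ 70/1 = 70.00 years.
225 years / 70.00 ≈ 3.21 doublings → factor 2^3.21 ≈ 9.3.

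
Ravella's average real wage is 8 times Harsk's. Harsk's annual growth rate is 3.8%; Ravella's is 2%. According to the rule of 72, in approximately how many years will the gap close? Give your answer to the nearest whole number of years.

about 120 years

The growth-rate gap is 3.8% − 2% = 1.8 percentage points.
So the ratio between them halves every 72/1.8 ≈ 40.00 years.
An 8 times gap closes after 3 halvings: 3 × 40.00 ≈ 120 years.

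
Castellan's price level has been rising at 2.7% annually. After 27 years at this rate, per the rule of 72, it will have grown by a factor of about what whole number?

At 2.7% one doubling takes ≈ 26.67 years; 27 years is 1 of them, so ×2.

roughly 2 times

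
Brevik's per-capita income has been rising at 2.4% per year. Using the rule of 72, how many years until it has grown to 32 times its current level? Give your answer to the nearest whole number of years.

Doubling time ≈ 72/2.4 = 30.00 years.
32× is 5 doublings, so 5 × 30.00 ≈ 150 years.

approximately 150 years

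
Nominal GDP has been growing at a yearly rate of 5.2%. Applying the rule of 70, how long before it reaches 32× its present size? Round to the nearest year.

67 years

At 5.2% it doubles every 70/5.2 ≈ 13.46 years.
32× is 5 doublings, so 5 × 13.46 ≈ 67 years.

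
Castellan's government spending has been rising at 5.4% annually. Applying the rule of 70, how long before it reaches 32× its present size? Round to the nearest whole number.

At 5.4% it doubles every 70/5.4 ≈ 12.96 years.
Getting to 32× needs 5 doublings: 5 × 12.96 ≈ 65 years.

around 65 years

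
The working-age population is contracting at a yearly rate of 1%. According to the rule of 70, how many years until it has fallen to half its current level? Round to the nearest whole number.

The rule works in reverse for decay: 70/1 ≈ 70.00 years to halve.

about 70 years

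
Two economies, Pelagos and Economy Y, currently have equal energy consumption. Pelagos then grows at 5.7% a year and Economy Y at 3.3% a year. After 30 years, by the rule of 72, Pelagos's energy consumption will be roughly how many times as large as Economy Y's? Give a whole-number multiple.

Rate gap = 5.7% − 3.3% = 2.4 points.
The ratio doubles every 72/2.4 ≈ 30.00 years.
30/30.00 ≈ 1.00 doublings → ratio ≈ 2^1.00 ≈ 2.

2 times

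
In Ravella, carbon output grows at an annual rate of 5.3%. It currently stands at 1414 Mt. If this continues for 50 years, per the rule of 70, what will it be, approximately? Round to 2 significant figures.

approximately 20000 Mt

It doubles every 70/5.3 ≈ 13.21 years, so 50 years is 3.79 doublings.
2^3.79 ≈ 13.83; 1414 × 13.83 ≈ 20000 Mt.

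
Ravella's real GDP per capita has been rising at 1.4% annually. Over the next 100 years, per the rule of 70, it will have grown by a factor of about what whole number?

around 4 times

Doubling time ≈ 70/1.4 = 50.00 years.
100/50.00 ≈ 2 doublings, so about 2^2 = 4×.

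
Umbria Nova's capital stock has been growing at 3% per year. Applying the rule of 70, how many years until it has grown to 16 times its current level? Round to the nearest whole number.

At 3% it doubles every 70/3 ≈ 23.33 years.
Getting to 16× needs 4 doublings: 4 × 23.33 ≈ 93 years.

around 93 years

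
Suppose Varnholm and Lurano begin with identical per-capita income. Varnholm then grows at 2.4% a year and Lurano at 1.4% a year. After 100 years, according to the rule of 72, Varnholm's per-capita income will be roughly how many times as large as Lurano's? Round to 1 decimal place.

Rate gap = 2.4% − 1.4% = 1 point.
The ratio doubles every 72/1 ≈ 72.00 years.
100/72.00 ≈ 1.39 doublings → ratio ≈ 2^1.39 ≈ 2.6.

approximately 2.6 times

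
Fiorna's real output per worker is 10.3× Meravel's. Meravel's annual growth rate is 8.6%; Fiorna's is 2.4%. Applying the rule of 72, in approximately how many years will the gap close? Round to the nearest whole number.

What matters is the difference: 6.2 pp.
Rule of 72 on the gap: the ratio halves every 72/6.2 ≈ 11.61 years.
A 10.3× gap takes log₂(10.3) ≈ 3.36 halvings to close: 3.36 × 11.61 ≈ 39 years.

roughly 39 years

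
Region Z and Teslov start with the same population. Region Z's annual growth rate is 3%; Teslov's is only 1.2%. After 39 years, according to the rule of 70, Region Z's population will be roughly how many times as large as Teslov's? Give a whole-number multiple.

Region Z pulls ahead at 1.8 pp per year, so the ratio doubles every 70/1.8 ≈ 38.89 years.
In 39 years that's 1.00 doublings: 2^1.00 ≈ 2.

2 times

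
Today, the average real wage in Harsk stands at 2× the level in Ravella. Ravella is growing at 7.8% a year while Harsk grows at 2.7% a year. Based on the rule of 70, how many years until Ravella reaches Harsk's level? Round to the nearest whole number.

around 14 years

The growth-rate gap is 7.8% − 2.7% = 5.1 percentage points.
So the ratio between them halves every 70/5.1 ≈ 13.73 years.
A 2× gap closes after 1 halving: 1 × 13.73 ≈ 14 years.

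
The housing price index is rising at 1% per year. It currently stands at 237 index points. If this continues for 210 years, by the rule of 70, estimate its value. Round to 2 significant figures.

It doubles every 70/1 ≈ 70.00 years, so 210 years is 3.00 doublings.
2^3.00 ≈ 8.00; 237 × 8.00 ≈ 1900 index points.

about 1900 index points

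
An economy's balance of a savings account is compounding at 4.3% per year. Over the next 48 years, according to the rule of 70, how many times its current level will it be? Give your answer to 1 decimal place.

Doubles every ≈ 16.28 years (70/4.3).
48 years is 2.95 doublings; 2^2.95 ≈ 7.7×.

7.7 times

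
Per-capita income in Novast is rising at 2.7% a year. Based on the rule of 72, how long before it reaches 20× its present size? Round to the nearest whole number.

At 2.7% it doubles every 72/2.7 ≈ 26.67 years.
Reaching 20× takes log₂(20) ≈ 4.32 doublings.
4.32 × 26.67 ≈ 115 years.

roughly 115 years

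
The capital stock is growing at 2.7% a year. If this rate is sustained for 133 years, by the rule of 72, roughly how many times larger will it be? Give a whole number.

72/2.7 ≈ 26.67 years per doubling.
133 years fits 5 doublings: 2^5 = 32.

about 32 times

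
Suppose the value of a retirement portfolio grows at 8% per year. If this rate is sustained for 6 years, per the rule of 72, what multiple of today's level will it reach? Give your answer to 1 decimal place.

around 1.6 times

Doubling time ≈ 72/8 = 9.00 years.
6 years / 9.00 ≈ 0.67 doublings → factor 2^0.67 ≈ 1.6.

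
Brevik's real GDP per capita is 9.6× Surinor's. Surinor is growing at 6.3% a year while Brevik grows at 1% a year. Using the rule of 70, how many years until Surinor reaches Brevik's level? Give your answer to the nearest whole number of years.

about 43 years

What matters is the difference: 5.3 pp.
Rule of 70 on the gap: the ratio halves every 70/5.3 ≈ 13.21 years.
A 9.6× gap takes log₂(9.6) ≈ 3.26 halvings to close: 3.26 × 13.21 ≈ 43 years.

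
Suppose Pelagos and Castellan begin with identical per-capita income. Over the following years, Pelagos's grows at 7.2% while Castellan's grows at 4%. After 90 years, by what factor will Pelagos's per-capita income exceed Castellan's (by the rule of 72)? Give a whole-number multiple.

Pelagos pulls ahead at 3.2 pp per year, so the ratio doubles every 72/3.2 ≈ 22.50 years.
In 90 years that's 4.00 doublings: 2^4.00 ≈ 16.

roughly 16 times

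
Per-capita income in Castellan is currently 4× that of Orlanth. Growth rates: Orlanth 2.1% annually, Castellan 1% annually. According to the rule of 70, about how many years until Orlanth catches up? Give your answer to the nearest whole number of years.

The growth-rate gap is 2.1% − 1% = 1.1 percentage points.
So the ratio between them halves every 70/1.1 ≈ 63.64 years.
A 4× gap closes after 2 halvings: 2 × 63.64 ≈ 127 years.

approximately 127 years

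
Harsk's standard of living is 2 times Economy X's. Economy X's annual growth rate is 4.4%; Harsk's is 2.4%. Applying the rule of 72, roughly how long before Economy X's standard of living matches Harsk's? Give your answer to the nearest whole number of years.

roughly 36 years

The growth-rate gap is 4.4% − 2.4% = 2 percentage points.
So the ratio between them halves every 72/2 ≈ 36.00 years.
A 2 times gap closes after 1 halving: 1 × 36.00 ≈ 36 years.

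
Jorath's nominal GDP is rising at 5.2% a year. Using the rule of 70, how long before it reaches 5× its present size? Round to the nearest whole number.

approximately 31 years

At 5.2% it doubles every 70/5.2 ≈ 13.46 years.
5× is log₂ 5 ≈ 2.32 doublings, so ≈ 2.32 × 13.46 = 31 years.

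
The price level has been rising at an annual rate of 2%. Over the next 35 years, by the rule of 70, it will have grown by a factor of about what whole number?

2 times

70/2 ≈ 35.00 years per doubling.
35 years fits 1 doubling: 2^1 = 2.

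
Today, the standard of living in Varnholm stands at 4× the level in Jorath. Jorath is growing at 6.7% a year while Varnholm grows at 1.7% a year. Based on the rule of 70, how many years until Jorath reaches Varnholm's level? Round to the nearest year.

The growth-rate gap is 6.7% − 1.7% = 5 percentage points.
So the ratio between them halves every 70/5 ≈ 14.00 years.
A 4× gap closes after 2 halvings: 2 × 14.00 ≈ 28 years.

about 28 years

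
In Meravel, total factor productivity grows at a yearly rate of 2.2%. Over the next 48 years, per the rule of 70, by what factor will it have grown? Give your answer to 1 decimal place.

≈ 2.8 times

Doubles every ≈ 31.82 years (70/2.2).
48 years is 1.51 doublings; 2^1.51 ≈ 2.8×.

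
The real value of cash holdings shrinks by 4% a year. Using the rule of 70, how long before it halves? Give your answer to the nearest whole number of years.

approximately 18 years

Falling at 4%, it halves about every 70/4 = 17.50 years.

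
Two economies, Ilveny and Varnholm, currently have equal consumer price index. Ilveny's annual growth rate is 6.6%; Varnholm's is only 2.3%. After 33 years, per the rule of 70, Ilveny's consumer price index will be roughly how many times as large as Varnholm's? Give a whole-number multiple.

roughly 4 times

Only the 4.3-point difference matters.
70/4.3 ≈ 16.28 years per doubling of the ratio; 33 years gives 2.03 doublings, so ≈ 4×.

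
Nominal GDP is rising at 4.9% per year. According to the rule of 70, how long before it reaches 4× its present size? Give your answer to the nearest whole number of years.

Doubling time ≈ 70/4.9 = 14.29 years.
4× is 2 doublings, so 2 × 14.29 ≈ 29 years.

≈ 29 years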